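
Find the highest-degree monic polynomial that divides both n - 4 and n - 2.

By polynomial division,
  n - 4 = (n - 2) + (-2)
  n - 2 = (-(1/2)n + 1)(-2) + (0)
The last nonzero remainder is the constant -2, so the polynomials are coprime and gcd = 1.

1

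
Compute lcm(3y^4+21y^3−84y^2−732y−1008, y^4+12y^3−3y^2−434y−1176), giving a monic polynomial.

Euclidean algorithm in ℚ[y]:
  3y^4+21y^3−84y^2−732y−1008 = (3)(y^4+12y^3−3y^2−434y−1176) + (−15y^3−75y^2+570y+2520)
  y^4+12y^3−3y^2−434y−1176 = (−(1/15)y−7/15)(−15y^3−75y^2+570y+2520) + (0)
Last nonzero remainder: −15y^3−75y^2+570y+2520. Dividing through by −15 gives the monic gcd y^3+5y^2−38y−168.
Then lcm(f, g) = f·g / gcd(f, g); expanding and making the result monic gives the answer.

y^5+14y^4+21y^3−440y^2−2044y−2352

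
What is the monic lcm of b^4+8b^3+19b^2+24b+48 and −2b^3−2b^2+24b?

b^6+5b^5−5b^4−33b^3−24b^2−144b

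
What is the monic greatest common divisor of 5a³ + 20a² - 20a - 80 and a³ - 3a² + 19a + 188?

Repeated division with remainder:
  5a³ + 20a² - 20a - 80 = (5)(a³ - 3a² + 19a + 188) + (35a² - 115a - 1020)
  a³ - 3a² + 19a + 188 = ((1/35)a + 2/245)(35a² - 115a - 1020) + ((2405/49)a + 9620/49)
  35a² - 115a - 1020 = ((343/481)a - 2499/481)((2405/49)a + 9620/49) + (0)
Last nonzero remainder: (2405/49)a + 9620/49. Dividing through by 2405/49 gives the monic gcd a + 4.

a + 4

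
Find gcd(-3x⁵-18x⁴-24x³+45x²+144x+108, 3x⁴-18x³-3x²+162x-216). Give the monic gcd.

Repeated division with remainder:
  -3x⁵-18x⁴-24x³+45x²+144x+108 = (-x-12)(3x⁴-18x³-3x²+162x-216) + (-243x³+171x²+1872x-2484)
  3x⁴-18x³-3x²+162x-216 = (-(1/81)x+143/2187)(-243x³+171x²+1872x-2484) + ((2170/243)x²+(2170/243)x-4340/81)
  -243x³+171x²+1872x-2484 = (-(59049/2170)x+50301/1085)((2170/243)x²+(2170/243)x-4340/81) + (0)
Last nonzero remainder: (2170/243)x²+(2170/243)x-4340/81. Dividing through by 2170/243 gives the monic gcd x²+x-6.

x²+x-6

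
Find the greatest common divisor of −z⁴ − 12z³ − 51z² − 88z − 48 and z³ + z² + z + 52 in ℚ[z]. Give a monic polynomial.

Repeated division with remainder:
  −z⁴ − 12z³ − 51z² − 88z − 48 = (−z − 11)(z³ + z² + z + 52) + (−39z² − 25z + 524)
  z³ + z² + z + 52 = (−(1/39)z − 14/1521)(−39z² − 25z + 524) + ((21607/1521)z + 86428/1521)
  −39z² − 25z + 524 = (−(59319/21607)z + 199251/21607)((21607/1521)z + 86428/1521) + (0)
Last nonzero remainder: (21607/1521)z + 86428/1521. Dividing through by 21607/1521 gives the monic gcd z + 4.

z + 4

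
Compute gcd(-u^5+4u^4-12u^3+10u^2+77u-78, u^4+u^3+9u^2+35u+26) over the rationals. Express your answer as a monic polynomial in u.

Apply the Euclidean algorithm:
  -u^5+4u^4-12u^3+10u^2+77u-78 = (-u+5)(u^4+u^3+9u^2+35u+26) + (-8u^3-72u-208)
  u^4+u^3+9u^2+35u+26 = (-(1/8)u-1/8)(-8u^3-72u-208) + (0)
Last nonzero remainder: -8u^3-72u-208. Dividing through by -8 gives the monic gcd u^3+9u+26.

u^3+9u+26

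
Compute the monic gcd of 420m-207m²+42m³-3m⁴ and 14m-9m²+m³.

-7m+m²

Repeated division with remainder:
  -3m⁴+42m³-207m²+420m = (-3m+15)(m³-9m²+14m) + (-30m²+210m)
  m³-9m²+14m = (-(1/30)m+1/15)(-30m²+210m) + (0)
Last nonzero remainder: -30m²+210m. Dividing through by -30 gives the monic gcd m²-7m.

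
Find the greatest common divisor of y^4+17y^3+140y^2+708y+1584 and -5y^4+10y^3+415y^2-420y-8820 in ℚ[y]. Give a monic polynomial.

y^2+12y+36

Apply the Euclidean algorithm:
  y^4+17y^3+140y^2+708y+1584 = (-1/5)(-5y^4+10y^3+415y^2-420y-8820) + (19y^3+223y^2+624y-180)
  -5y^4+10y^3+415y^2-420y-8820 = (-(5/19)y+1305/361)(19y^3+223y^2+624y-180) + (-(81920/361)y^2-(983040/361)y-2949120/361)
  19y^3+223y^2+624y-180 = (-(6859/81920)y+361/16384)(-(81920/361)y^2-(983040/361)y-2949120/361) + (0)
Last nonzero remainder: -(81920/361)y^2-(983040/361)y-2949120/361. Dividing through by -81920/361 gives the monic gcd y^2+12y+36.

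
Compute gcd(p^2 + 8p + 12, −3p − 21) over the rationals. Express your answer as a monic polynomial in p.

Repeated division with remainder:
  p^2 + 8p + 12 = (−(1/3)p − 1/3)(−3p − 21) + (5)
  −3p − 21 = (−(3/5)p − 21/5)(5) + (0)
The last nonzero remainder is the constant 5, so the polynomials are coprime and gcd = 1.

1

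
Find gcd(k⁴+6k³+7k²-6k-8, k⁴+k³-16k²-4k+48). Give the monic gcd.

k²+6k+8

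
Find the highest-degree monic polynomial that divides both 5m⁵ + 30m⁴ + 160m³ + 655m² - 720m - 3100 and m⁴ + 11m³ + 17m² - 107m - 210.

m² + 7m + 10

Euclidean algorithm in ℚ[m]:
  5m⁵ + 30m⁴ + 160m³ + 655m² - 720m - 3100 = (5m - 25)(m⁴ + 11m³ + 17m² - 107m - 210) + (350m³ + 1615m² - 2345m - 8350)
  m⁴ + 11m³ + 17m² - 107m - 210 = ((1/350)m + 447/24500)(350m³ + 1615m² - 2345m - 8350) + (-(28251/4900)m² - (28251/700)m - 28251/490)
  350m³ + 1615m² - 2345m - 8350 = (-(1715000/28251)m + 4091500/28251)(-(28251/4900)m² - (28251/700)m - 28251/490) + (0)
Last nonzero remainder: -(28251/4900)m² - (28251/700)m - 28251/490. Dividing through by -28251/4900 gives the monic gcd m² + 7m + 10.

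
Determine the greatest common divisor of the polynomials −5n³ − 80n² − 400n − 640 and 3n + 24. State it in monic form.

n + 8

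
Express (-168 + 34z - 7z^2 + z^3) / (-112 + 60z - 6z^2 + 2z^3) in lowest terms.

Apply the Euclidean algorithm:
  z^3 - 7z^2 + 34z - 168 = (1/2)(2z^3 - 6z^2 + 60z - 112) + (-4z^2 + 4z - 112)
  2z^3 - 6z^2 + 60z - 112 = (-(1/2)z + 1)(-4z^2 + 4z - 112) + (0)
Last nonzero remainder: -4z^2 + 4z - 112. Dividing through by -4 gives the monic gcd z^2 - z + 28.
Cancel z^2 - z + 28 from numerator and denominator to get the reduced form.

(-6 + z)/(-4 + 2z)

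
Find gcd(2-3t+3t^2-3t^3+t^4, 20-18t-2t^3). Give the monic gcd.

-1+t

Euclidean algorithm in ℚ[t]:
  t^4-3t^3+3t^2-3t+2 = (-(1/2)t+3/2)(-2t^3-18t+20) + (-6t^2+34t-28)
  -2t^3-18t+20 = ((1/3)t+17/9)(-6t^2+34t-28) + (-(656/9)t+656/9)
  -6t^2+34t-28 = ((27/328)t-63/164)(-(656/9)t+656/9) + (0)
Last nonzero remainder: -(656/9)t+656/9. Dividing through by -656/9 gives the monic gcd t-1.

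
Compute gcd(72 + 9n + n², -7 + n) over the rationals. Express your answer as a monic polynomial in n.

Apply the Euclidean algorithm:
  n² + 9n + 72 = (n + 16)(n - 7) + (184)
  n - 7 = ((1/184)n - 7/184)(184) + (0)
The last nonzero remainder is the constant 184, so the polynomials are coprime and gcd = 1.

1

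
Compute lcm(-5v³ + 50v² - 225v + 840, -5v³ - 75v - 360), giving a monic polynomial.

v⁴ - 7v³ + 15v² - 33v - 504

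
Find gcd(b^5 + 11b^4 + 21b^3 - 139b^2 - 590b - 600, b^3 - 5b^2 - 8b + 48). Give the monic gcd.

Apply the Euclidean algorithm:
  b^5 + 11b^4 + 21b^3 - 139b^2 - 590b - 600 = (b^2 + 16b + 109)(b^3 - 5b^2 - 8b + 48) + (486b^2 - 486b - 5832)
  b^3 - 5b^2 - 8b + 48 = ((1/486)b - 2/243)(486b^2 - 486b - 5832) + (0)
Last nonzero remainder: 486b^2 - 486b - 5832. Dividing through by 486 gives the monic gcd b^2 - b - 12.

b^2 - b - 12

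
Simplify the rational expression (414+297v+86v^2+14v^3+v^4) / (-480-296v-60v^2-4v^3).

(-69-38v-8v^2-v^3)/(80+36v+4v^2)

Apply the Euclidean algorithm:
  v^4+14v^3+86v^2+297v+414 = (-(1/4)v+1/4)(-4v^3-60v^2-296v-480) + (27v^2+251v+534)
  -4v^3-60v^2-296v-480 = (-(4/27)v-616/729)(27v^2+251v+534) + (-(3496/729)v-6992/243)
  27v^2+251v+534 = (-(19683/3496)v-64881/3496)(-(3496/729)v-6992/243) + (0)
Last nonzero remainder: -(3496/729)v-6992/243. Dividing through by -3496/729 gives the monic gcd v+6.
Cancel v+6 from numerator and denominator to get the reduced form.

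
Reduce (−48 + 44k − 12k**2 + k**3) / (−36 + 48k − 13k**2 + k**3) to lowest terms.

(8 − 6k + k**2)/(6 − 7k + k**2)

Euclidean algorithm in ℚ[k]:
  k**3 − 12k**2 + 44k − 48 = (k**3 − 13k**2 + 48k − 36) + (k**2 − 4k − 12)
  k**3 − 13k**2 + 48k − 36 = (k − 9)(k**2 − 4k − 12) + (24k − 144)
  k**2 − 4k − 12 = ((1/24)k + 1/12)(24k − 144) + (0)
Last nonzero remainder: 24k − 144. Dividing through by 24 gives the monic gcd k − 6.
Cancel k − 6 from numerator and denominator to get the reduced form.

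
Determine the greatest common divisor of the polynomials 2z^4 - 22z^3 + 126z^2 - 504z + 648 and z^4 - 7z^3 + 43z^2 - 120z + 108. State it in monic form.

z^3 - 5z^2 + 33z - 54

Repeated division with remainder:
  2z^4 - 22z^3 + 126z^2 - 504z + 648 = (2)(z^4 - 7z^3 + 43z^2 - 120z + 108) + (-8z^3 + 40z^2 - 264z + 432)
  z^4 - 7z^3 + 43z^2 - 120z + 108 = (-(1/8)z + 1/4)(-8z^3 + 40z^2 - 264z + 432) + (0)
Last nonzero remainder: -8z^3 + 40z^2 - 264z + 432. Dividing through by -8 gives the monic gcd z^3 - 5z^2 + 33z - 54.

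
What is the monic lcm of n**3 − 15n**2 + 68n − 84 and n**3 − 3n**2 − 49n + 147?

n**5 − 11n**4 − 13n**3 + 503n**2 − 1764n + 1764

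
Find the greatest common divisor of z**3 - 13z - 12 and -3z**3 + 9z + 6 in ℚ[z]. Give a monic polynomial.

Repeated division with remainder:
  z**3 - 13z - 12 = (-1/3)(-3z**3 + 9z + 6) + (-10z - 10)
  -3z**3 + 9z + 6 = ((3/10)z**2 - (3/10)z - 3/5)(-10z - 10) + (0)
Last nonzero remainder: -10z - 10. Dividing through by -10 gives the monic gcd z + 1.

z + 1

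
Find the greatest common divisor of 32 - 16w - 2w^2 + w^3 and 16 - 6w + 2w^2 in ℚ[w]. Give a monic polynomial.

1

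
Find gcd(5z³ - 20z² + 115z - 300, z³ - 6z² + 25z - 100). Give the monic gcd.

Apply the Euclidean algorithm:
  5z³ - 20z² + 115z - 300 = (5)(z³ - 6z² + 25z - 100) + (10z² - 10z + 200)
  z³ - 6z² + 25z - 100 = ((1/10)z - 1/2)(10z² - 10z + 200) + (0)
Last nonzero remainder: 10z² - 10z + 200. Dividing through by 10 gives the monic gcd z² - z + 20.

z² - z + 20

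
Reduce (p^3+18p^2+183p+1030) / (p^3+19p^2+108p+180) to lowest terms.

(p^2+8p+103)/(p^2+9p+18)

Apply the Euclidean algorithm:
  p^3+18p^2+183p+1030 = (p^3+19p^2+108p+180) + (-p^2+75p+850)
  p^3+19p^2+108p+180 = (-p-94)(-p^2+75p+850) + (8008p+80080)
  -p^2+75p+850 = (-(1/8008)p+85/8008)(8008p+80080) + (0)
Last nonzero remainder: 8008p+80080. Dividing through by 8008 gives the monic gcd p+10.
Cancel p+10 from numerator and denominator to get the reduced form.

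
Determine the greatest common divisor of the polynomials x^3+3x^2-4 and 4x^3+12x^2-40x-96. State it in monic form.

x+2

Euclidean algorithm in ℚ[x]:
  x^3+3x^2-4 = (1/4)(4x^3+12x^2-40x-96) + (10x+20)
  4x^3+12x^2-40x-96 = ((2/5)x^2+(2/5)x-24/5)(10x+20) + (0)
Last nonzero remainder: 10x+20. Dividing through by 10 gives the monic gcd x+2.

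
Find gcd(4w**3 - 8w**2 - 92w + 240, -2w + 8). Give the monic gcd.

Repeated division with remainder:
  4w**3 - 8w**2 - 92w + 240 = (-2w**2 - 4w + 30)(-2w + 8) + (0)
Last nonzero remainder: -2w + 8. Dividing through by -2 gives the monic gcd w - 4.

w - 4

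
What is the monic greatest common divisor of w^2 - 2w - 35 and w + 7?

1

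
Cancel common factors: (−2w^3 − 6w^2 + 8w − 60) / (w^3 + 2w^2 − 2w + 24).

Repeated division with remainder:
  −2w^3 − 6w^2 + 8w − 60 = (−2)(w^3 + 2w^2 − 2w + 24) + (−2w^2 + 4w − 12)
  w^3 + 2w^2 − 2w + 24 = (−(1/2)w − 2)(−2w^2 + 4w − 12) + (0)
Last nonzero remainder: −2w^2 + 4w − 12. Dividing through by −2 gives the monic gcd w^2 − 2w + 6.
Cancel w^2 − 2w + 6 from numerator and denominator to get the reduced form.

(−2w − 10)/(w + 4)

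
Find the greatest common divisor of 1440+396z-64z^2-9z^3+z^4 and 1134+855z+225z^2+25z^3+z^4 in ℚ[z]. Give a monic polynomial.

Apply the Euclidean algorithm:
  z^4-9z^3-64z^2+396z+1440 = (z^4+25z^3+225z^2+855z+1134) + (-34z^3-289z^2-459z+306)
  z^4+25z^3+225z^2+855z+1134 = (-(1/34)z-33/68)(-34z^3-289z^2-459z+306) + ((285/4)z^2+(2565/4)z+2565/2)
  -34z^3-289z^2-459z+306 = (-(136/285)z+68/285)((285/4)z^2+(2565/4)z+2565/2) + (0)
Last nonzero remainder: (285/4)z^2+(2565/4)z+2565/2. Dividing through by 285/4 gives the monic gcd z^2+9z+18.

18+9z+z^2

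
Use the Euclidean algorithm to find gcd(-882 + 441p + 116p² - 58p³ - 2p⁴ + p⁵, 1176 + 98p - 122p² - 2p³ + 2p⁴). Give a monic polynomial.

-147 - 49p + 3p² + p³

Apply the Euclidean algorithm:
  p⁵ - 2p⁴ - 58p³ + 116p² + 441p - 882 = ((1/2)p - 1/2)(2p⁴ - 2p³ - 122p² + 98p + 1176) + (2p³ + 6p² - 98p - 294)
  2p⁴ - 2p³ - 122p² + 98p + 1176 = (p - 4)(2p³ + 6p² - 98p - 294) + (0)
Last nonzero remainder: 2p³ + 6p² - 98p - 294. Dividing through by 2 gives the monic gcd p³ + 3p² - 49p - 147.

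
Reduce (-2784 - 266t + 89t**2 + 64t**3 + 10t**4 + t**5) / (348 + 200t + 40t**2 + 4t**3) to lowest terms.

(-96 + 14t + 3t**2 + t**3)/(12 + 4t)

Euclidean algorithm in ℚ[t]:
  t**5 + 10t**4 + 64t**3 + 89t**2 - 266t - 2784 = ((1/4)t**2 + 7/2)(4t**3 + 40t**2 + 200t + 348) + (-138t**2 - 966t - 4002)
  4t**3 + 40t**2 + 200t + 348 = (-(2/69)t - 2/23)(-138t**2 - 966t - 4002) + (0)
Last nonzero remainder: -138t**2 - 966t - 4002. Dividing through by -138 gives the monic gcd t**2 + 7t + 29.
Cancel t**2 + 7t + 29 from numerator and denominator to get the reduced form.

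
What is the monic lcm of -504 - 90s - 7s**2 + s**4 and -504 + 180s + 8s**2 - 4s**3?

By polynomial division,
  s**4 - 7s**2 - 90s - 504 = (-(1/4)s - 1/2)(-4s**3 + 8s**2 + 180s - 504) + (42s**2 - 126s - 756)
  -4s**3 + 8s**2 + 180s - 504 = (-(2/21)s - 2/21)(42s**2 - 126s - 756) + (96s - 576)
  42s**2 - 126s - 756 = ((7/16)s + 21/16)(96s - 576) + (0)
Last nonzero remainder: 96s - 576. Dividing through by 96 gives the monic gcd s - 6.
Then lcm(f, g) = f·g / gcd(f, g); expanding and making the result monic gives the answer.

10584 - 126s - 717s**2 - 118s**3 - 28s**4 + 4s**5 + s**6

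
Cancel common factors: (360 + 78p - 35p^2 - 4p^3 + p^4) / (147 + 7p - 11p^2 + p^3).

Euclidean algorithm in ℚ[p]:
  p^4 - 4p^3 - 35p^2 + 78p + 360 = (p + 7)(p^3 - 11p^2 + 7p + 147) + (35p^2 - 118p - 669)
  p^3 - 11p^2 + 7p + 147 = ((1/35)p - 267/1225)(35p^2 - 118p - 669) + ((484/1225)p + 1452/1225)
  35p^2 - 118p - 669 = ((42875/484)p - 273175/484)((484/1225)p + 1452/1225) + (0)
Last nonzero remainder: (484/1225)p + 1452/1225. Dividing through by 484/1225 gives the monic gcd p + 3.
Cancel p + 3 from numerator and denominator to get the reduced form.

(120 - 14p - 7p^2 + p^3)/(49 - 14p + p^2)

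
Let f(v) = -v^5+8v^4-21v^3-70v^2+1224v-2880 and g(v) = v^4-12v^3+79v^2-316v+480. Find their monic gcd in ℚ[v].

By polynomial division,
  -v^5+8v^4-21v^3-70v^2+1224v-2880 = (-v-4)(v^4-12v^3+79v^2-316v+480) + (10v^3-70v^2+440v-960)
  v^4-12v^3+79v^2-316v+480 = ((1/10)v-1/2)(10v^3-70v^2+440v-960) + (0)
Last nonzero remainder: 10v^3-70v^2+440v-960. Dividing through by 10 gives the monic gcd v^3-7v^2+44v-96.

v^3-7v^2+44v-96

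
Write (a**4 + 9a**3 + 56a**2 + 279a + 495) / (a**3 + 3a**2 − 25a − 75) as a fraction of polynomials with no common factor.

Repeated division with remainder:
  a**4 + 9a**3 + 56a**2 + 279a + 495 = (a + 6)(a**3 + 3a**2 − 25a − 75) + (63a**2 + 504a + 945)
  a**3 + 3a**2 − 25a − 75 = ((1/63)a − 5/63)(63a**2 + 504a + 945) + (0)
Last nonzero remainder: 63a**2 + 504a + 945. Dividing through by 63 gives the monic gcd a**2 + 8a + 15.
Cancel a**2 + 8a + 15 from numerator and denominator to get the reduced form.

(a**2 + a + 33)/(a − 5)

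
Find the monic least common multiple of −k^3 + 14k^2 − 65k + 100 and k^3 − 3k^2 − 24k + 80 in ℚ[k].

k^5 − 13k^4 + 31k^3 + 245k^2 − 1400k + 2000

Euclidean algorithm in ℚ[k]:
  −k^3 + 14k^2 − 65k + 100 = (−1)(k^3 − 3k^2 − 24k + 80) + (11k^2 − 89k + 180)
  k^3 − 3k^2 − 24k + 80 = ((1/11)k + 56/121)(11k^2 − 89k + 180) + ((100/121)k − 400/121)
  11k^2 − 89k + 180 = ((1331/100)k − 1089/20)((100/121)k − 400/121) + (0)
Last nonzero remainder: (100/121)k − 400/121. Dividing through by 100/121 gives the monic gcd k − 4.
Then lcm(f, g) = f·g / gcd(f, g); expanding and making the result monic gives the answer.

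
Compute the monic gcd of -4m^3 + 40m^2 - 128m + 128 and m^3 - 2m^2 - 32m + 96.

m^2 - 8m + 16

Repeated division with remainder:
  -4m^3 + 40m^2 - 128m + 128 = (-4)(m^3 - 2m^2 - 32m + 96) + (32m^2 - 256m + 512)
  m^3 - 2m^2 - 32m + 96 = ((1/32)m + 3/16)(32m^2 - 256m + 512) + (0)
Last nonzero remainder: 32m^2 - 256m + 512. Dividing through by 32 gives the monic gcd m^2 - 8m + 16.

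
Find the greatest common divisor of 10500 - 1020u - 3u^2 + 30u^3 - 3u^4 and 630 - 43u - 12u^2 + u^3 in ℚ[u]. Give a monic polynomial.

-70 - 3u + u^2

Repeated division with remainder:
  -3u^4 + 30u^3 - 3u^2 - 1020u + 10500 = (-3u - 6)(u^3 - 12u^2 - 43u + 630) + (-204u^2 + 612u + 14280)
  u^3 - 12u^2 - 43u + 630 = (-(1/204)u + 3/68)(-204u^2 + 612u + 14280) + (0)
Last nonzero remainder: -204u^2 + 612u + 14280. Dividing through by -204 gives the monic gcd u^2 - 3u - 70.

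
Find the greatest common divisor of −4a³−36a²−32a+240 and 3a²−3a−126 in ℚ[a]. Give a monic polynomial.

a+6

Apply the Euclidean algorithm:
  −4a³−36a²−32a+240 = (−(4/3)a−40/3)(3a²−3a−126) + (−240a−1440)
  3a²−3a−126 = (−(1/80)a+7/80)(−240a−1440) + (0)
Last nonzero remainder: −240a−1440. Dividing through by −240 gives the monic gcd a+6.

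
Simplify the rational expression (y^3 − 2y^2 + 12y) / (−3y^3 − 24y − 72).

(−y)/(3y + 6)

Apply the Euclidean algorithm:
  y^3 − 2y^2 + 12y = (−1/3)(−3y^3 − 24y − 72) + (−2y^2 + 4y − 24)
  −3y^3 − 24y − 72 = ((3/2)y + 3)(−2y^2 + 4y − 24) + (0)
Last nonzero remainder: −2y^2 + 4y − 24. Dividing through by −2 gives the monic gcd y^2 − 2y + 12.
Cancel y^2 − 2y + 12 from numerator and denominator to get the reduced form.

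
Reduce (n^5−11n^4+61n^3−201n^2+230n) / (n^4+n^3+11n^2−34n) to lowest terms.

Euclidean algorithm in ℚ[n]:
  n^5−11n^4+61n^3−201n^2+230n = (n−12)(n^4+n^3+11n^2−34n) + (62n^3−35n^2−178n)
  n^4+n^3+11n^2−34n = ((1/62)n+97/3844)(62n^3−35n^2−178n) + ((56715/3844)n^2−(56715/1922)n)
  62n^3−35n^2−178n = ((238328/56715)n+342116/56715)((56715/3844)n^2−(56715/1922)n) + (0)
Last nonzero remainder: (56715/3844)n^2−(56715/1922)n. Dividing through by 56715/3844 gives the monic gcd n^2−2n.
Cancel n^2−2n from numerator and denominator to get the reduced form.

(n^3−9n^2+43n−115)/(n^2+3n+17)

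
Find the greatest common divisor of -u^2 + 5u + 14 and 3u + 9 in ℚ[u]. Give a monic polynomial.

1

Repeated division with remainder:
  -u^2 + 5u + 14 = (-(1/3)u + 8/3)(3u + 9) + (-10)
  3u + 9 = (-(3/10)u - 9/10)(-10) + (0)
The last nonzero remainder is the constant -10, so the polynomials are coprime and gcd = 1.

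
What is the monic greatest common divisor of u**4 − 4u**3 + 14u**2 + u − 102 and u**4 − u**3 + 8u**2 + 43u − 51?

Apply the Euclidean algorithm:
  u**4 − 4u**3 + 14u**2 + u − 102 = (u**4 − u**3 + 8u**2 + 43u − 51) + (−3u**3 + 6u**2 − 42u − 51)
  u**4 − u**3 + 8u**2 + 43u − 51 = (−(1/3)u − 1/3)(−3u**3 + 6u**2 − 42u − 51) + (−4u**2 + 12u − 68)
  −3u**3 + 6u**2 − 42u − 51 = ((3/4)u + 3/4)(−4u**2 + 12u − 68) + (0)
Last nonzero remainder: −4u**2 + 12u − 68. Dividing through by −4 gives the monic gcd u**2 − 3u + 17.

u**2 − 3u + 17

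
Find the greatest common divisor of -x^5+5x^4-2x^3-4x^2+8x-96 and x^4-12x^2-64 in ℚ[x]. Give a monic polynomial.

Euclidean algorithm in ℚ[x]:
  -x^5+5x^4-2x^3-4x^2+8x-96 = (-x+5)(x^4-12x^2-64) + (-14x^3+56x^2-56x+224)
  x^4-12x^2-64 = (-(1/14)x-2/7)(-14x^3+56x^2-56x+224) + (0)
Last nonzero remainder: -14x^3+56x^2-56x+224. Dividing through by -14 gives the monic gcd x^3-4x^2+4x-16.

x^3-4x^2+4x-16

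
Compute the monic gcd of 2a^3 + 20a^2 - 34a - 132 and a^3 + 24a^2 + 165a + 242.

a^2 + 13a + 22

By polynomial division,
  2a^3 + 20a^2 - 34a - 132 = (2)(a^3 + 24a^2 + 165a + 242) + (-28a^2 - 364a - 616)
  a^3 + 24a^2 + 165a + 242 = (-(1/28)a - 11/28)(-28a^2 - 364a - 616) + (0)
Last nonzero remainder: -28a^2 - 364a - 616. Dividing through by -28 gives the monic gcd a^2 + 13a + 22.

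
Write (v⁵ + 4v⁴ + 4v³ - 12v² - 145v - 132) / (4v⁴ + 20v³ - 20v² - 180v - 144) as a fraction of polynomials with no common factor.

(v² + 2v + 11)/(4v + 12)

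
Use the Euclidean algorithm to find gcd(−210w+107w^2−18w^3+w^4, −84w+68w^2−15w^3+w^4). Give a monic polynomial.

42w−13w^2+w^3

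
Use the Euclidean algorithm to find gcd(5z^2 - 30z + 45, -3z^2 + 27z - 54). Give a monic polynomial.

Apply the Euclidean algorithm:
  5z^2 - 30z + 45 = (-5/3)(-3z^2 + 27z - 54) + (15z - 45)
  -3z^2 + 27z - 54 = (-(1/5)z + 6/5)(15z - 45) + (0)
Last nonzero remainder: 15z - 45. Dividing through by 15 gives the monic gcd z - 3.

z - 3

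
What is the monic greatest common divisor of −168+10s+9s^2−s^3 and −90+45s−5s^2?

−6+s

By polynomial division,
  −s^3+9s^2+10s−168 = ((1/5)s)(−5s^2+45s−90) + (28s−168)
  −5s^2+45s−90 = (−(5/28)s+15/28)(28s−168) + (0)
Last nonzero remainder: 28s−168. Dividing through by 28 gives the monic gcd s−6.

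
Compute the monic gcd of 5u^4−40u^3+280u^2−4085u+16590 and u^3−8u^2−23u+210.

u^2−13u+42

Apply the Euclidean algorithm:
  5u^4−40u^3+280u^2−4085u+16590 = (5u)(u^3−8u^2−23u+210) + (395u^2−5135u+16590)
  u^3−8u^2−23u+210 = ((1/395)u+1/79)(395u^2−5135u+16590) + (0)
Last nonzero remainder: 395u^2−5135u+16590. Dividing through by 395 gives the monic gcd u^2−13u+42.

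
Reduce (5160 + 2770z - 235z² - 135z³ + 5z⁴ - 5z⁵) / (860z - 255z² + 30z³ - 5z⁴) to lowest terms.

By polynomial division,
  -5z⁵ + 5z⁴ - 135z³ - 235z² + 2770z + 5160 = (z + 5)(-5z⁴ + 30z³ - 255z² + 860z) + (-30z³ + 180z² - 1530z + 5160)
  -5z⁴ + 30z³ - 255z² + 860z = ((1/6)z)(-30z³ + 180z² - 1530z + 5160) + (0)
Last nonzero remainder: -30z³ + 180z² - 1530z + 5160. Dividing through by -30 gives the monic gcd z³ - 6z² + 51z - 172.
Cancel z³ - 6z² + 51z - 172 from numerator and denominator to get the reduced form.

(6 + 5z + z²)/(z)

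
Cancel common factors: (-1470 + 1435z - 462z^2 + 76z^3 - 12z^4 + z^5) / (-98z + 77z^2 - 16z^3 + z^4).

Apply the Euclidean algorithm:
  z^5 - 12z^4 + 76z^3 - 462z^2 + 1435z - 1470 = (z + 4)(z^4 - 16z^3 + 77z^2 - 98z) + (63z^3 - 672z^2 + 1827z - 1470)
  z^4 - 16z^3 + 77z^2 - 98z = ((1/63)z - 16/189)(63z^3 - 672z^2 + 1827z - 1470) + (-(80/9)z^2 + 80z - 1120/9)
  63z^3 - 672z^2 + 1827z - 1470 = (-(567/80)z + 189/16)(-(80/9)z^2 + 80z - 1120/9) + (0)
Last nonzero remainder: -(80/9)z^2 + 80z - 1120/9. Dividing through by -80/9 gives the monic gcd z^2 - 9z + 14.
Cancel z^2 - 9z + 14 from numerator and denominator to get the reduced form.

(-105 + 35z - 3z^2 + z^3)/(-7z + z^2)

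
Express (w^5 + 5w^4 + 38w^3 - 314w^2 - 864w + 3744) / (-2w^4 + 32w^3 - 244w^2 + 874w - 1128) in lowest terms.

(-w^3 - 12w^2 - 110w - 312)/(2w^2 - 18w + 94)

By polynomial division,
  w^5 + 5w^4 + 38w^3 - 314w^2 - 864w + 3744 = (-(1/2)w - 21/2)(-2w^4 + 32w^3 - 244w^2 + 874w - 1128) + (252w^3 - 2439w^2 + 7749w - 8100)
  -2w^4 + 32w^3 - 244w^2 + 874w - 1128 = (-(1/126)w + 59/1176)(252w^3 - 2439w^2 + 7749w - 8100) + (-(23573/392)w^2 + (23573/56)w - 70719/98)
  252w^3 - 2439w^2 + 7749w - 8100 = (-(98784/23573)w + 264600/23573)(-(23573/392)w^2 + (23573/56)w - 70719/98) + (0)
Last nonzero remainder: -(23573/392)w^2 + (23573/56)w - 70719/98. Dividing through by -23573/392 gives the monic gcd w^2 - 7w + 12.
Cancel w^2 - 7w + 12 from numerator and denominator to get the reduced form.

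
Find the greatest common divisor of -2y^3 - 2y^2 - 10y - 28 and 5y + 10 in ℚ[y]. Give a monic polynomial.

Apply the Euclidean algorithm:
  -2y^3 - 2y^2 - 10y - 28 = (-(2/5)y^2 + (2/5)y - 14/5)(5y + 10) + (0)
Last nonzero remainder: 5y + 10. Dividing through by 5 gives the monic gcd y + 2.

y + 2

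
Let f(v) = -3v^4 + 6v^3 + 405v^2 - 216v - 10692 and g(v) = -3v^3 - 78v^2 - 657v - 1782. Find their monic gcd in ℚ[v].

v^2 + 15v + 54

Euclidean algorithm in ℚ[v]:
  -3v^4 + 6v^3 + 405v^2 - 216v - 10692 = (v - 28)(-3v^3 - 78v^2 - 657v - 1782) + (-1122v^2 - 16830v - 60588)
  -3v^3 - 78v^2 - 657v - 1782 = ((1/374)v + 1/34)(-1122v^2 - 16830v - 60588) + (0)
Last nonzero remainder: -1122v^2 - 16830v - 60588. Dividing through by -1122 gives the monic gcd v^2 + 15v + 54.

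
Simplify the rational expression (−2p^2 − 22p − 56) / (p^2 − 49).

(−2p − 8)/(p − 7)

Apply the Euclidean algorithm:
  −2p^2 − 22p − 56 = (−2)(p^2 − 49) + (−22p − 154)
  p^2 − 49 = (−(1/22)p + 7/22)(−22p − 154) + (0)
Last nonzero remainder: −22p − 154. Dividing through by −22 gives the monic gcd p + 7.
Cancel p + 7 from numerator and denominator to get the reduced form.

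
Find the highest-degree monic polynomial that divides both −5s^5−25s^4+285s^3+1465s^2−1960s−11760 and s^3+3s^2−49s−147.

Repeated division with remainder:
  −5s^5−25s^4+285s^3+1465s^2−1960s−11760 = (−5s^2−10s+70)(s^3+3s^2−49s−147) + (30s^2−1470)
  s^3+3s^2−49s−147 = ((1/30)s+1/10)(30s^2−1470) + (0)
Last nonzero remainder: 30s^2−1470. Dividing through by 30 gives the monic gcd s^2−49.

s^2−49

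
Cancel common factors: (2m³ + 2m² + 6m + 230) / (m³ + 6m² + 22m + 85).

(2m² − 8m + 46)/(m² + m + 17)

Apply the Euclidean algorithm:
  2m³ + 2m² + 6m + 230 = (2)(m³ + 6m² + 22m + 85) + (−10m² − 38m + 60)
  m³ + 6m² + 22m + 85 = (−(1/10)m − 11/50)(−10m² − 38m + 60) + ((491/25)m + 491/5)
  −10m² − 38m + 60 = (−(250/491)m + 300/491)((491/25)m + 491/5) + (0)
Last nonzero remainder: (491/25)m + 491/5. Dividing through by 491/25 gives the monic gcd m + 5.
Cancel m + 5 from numerator and denominator to get the reduced form.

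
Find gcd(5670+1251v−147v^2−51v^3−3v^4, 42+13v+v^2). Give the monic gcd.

42+13v+v^2

Apply the Euclidean algorithm:
  −3v^4−51v^3−147v^2+1251v+5670 = (−3v^2−12v+135)(v^2+13v+42) + (0)
The last nonzero remainder v^2+13v+42 is already monic.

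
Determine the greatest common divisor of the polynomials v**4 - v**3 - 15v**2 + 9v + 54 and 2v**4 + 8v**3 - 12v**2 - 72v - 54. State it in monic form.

v**2 - 9

Apply the Euclidean algorithm:
  v**4 - v**3 - 15v**2 + 9v + 54 = (1/2)(2v**4 + 8v**3 - 12v**2 - 72v - 54) + (-5v**3 - 9v**2 + 45v + 81)
  2v**4 + 8v**3 - 12v**2 - 72v - 54 = (-(2/5)v - 22/25)(-5v**3 - 9v**2 + 45v + 81) + (-(48/25)v**2 + 432/25)
  -5v**3 - 9v**2 + 45v + 81 = ((125/48)v + 75/16)(-(48/25)v**2 + 432/25) + (0)
Last nonzero remainder: -(48/25)v**2 + 432/25. Dividing through by -48/25 gives the monic gcd v**2 - 9.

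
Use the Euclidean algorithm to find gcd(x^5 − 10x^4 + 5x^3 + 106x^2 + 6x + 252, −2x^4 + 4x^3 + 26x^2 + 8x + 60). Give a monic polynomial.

x^3 + 3x^2 + 2x + 6

Euclidean algorithm in ℚ[x]:
  x^5 − 10x^4 + 5x^3 + 106x^2 + 6x + 252 = (−(1/2)x + 4)(−2x^4 + 4x^3 + 26x^2 + 8x + 60) + (2x^3 + 6x^2 + 4x + 12)
  −2x^4 + 4x^3 + 26x^2 + 8x + 60 = (−x + 5)(2x^3 + 6x^2 + 4x + 12) + (0)
Last nonzero remainder: 2x^3 + 6x^2 + 4x + 12. Dividing through by 2 gives the monic gcd x^3 + 3x^2 + 2x + 6.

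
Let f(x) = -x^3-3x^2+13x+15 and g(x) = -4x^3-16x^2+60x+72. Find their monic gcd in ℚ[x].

Euclidean algorithm in ℚ[x]:
  -x^3-3x^2+13x+15 = (1/4)(-4x^3-16x^2+60x+72) + (x^2-2x-3)
  -4x^3-16x^2+60x+72 = (-4x-24)(x^2-2x-3) + (0)
The last nonzero remainder x^2-2x-3 is already monic.

x^2-2x-3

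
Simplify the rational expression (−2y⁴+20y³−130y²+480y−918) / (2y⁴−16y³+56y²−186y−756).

(−y²+7y−17)/(y²−5y−14)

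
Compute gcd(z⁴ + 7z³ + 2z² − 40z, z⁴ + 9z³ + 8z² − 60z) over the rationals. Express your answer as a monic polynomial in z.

Apply the Euclidean algorithm:
  z⁴ + 7z³ + 2z² − 40z = (z⁴ + 9z³ + 8z² − 60z) + (−2z³ − 6z² + 20z)
  z⁴ + 9z³ + 8z² − 60z = (−(1/2)z − 3)(−2z³ − 6z² + 20z) + (0)
Last nonzero remainder: −2z³ − 6z² + 20z. Dividing through by −2 gives the monic gcd z³ + 3z² − 10z.

z³ + 3z² − 10z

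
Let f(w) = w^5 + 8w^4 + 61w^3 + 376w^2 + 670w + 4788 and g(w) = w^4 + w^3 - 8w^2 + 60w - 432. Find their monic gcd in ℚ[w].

w^2 - w + 18

Euclidean algorithm in ℚ[w]:
  w^5 + 8w^4 + 61w^3 + 376w^2 + 670w + 4788 = (w + 7)(w^4 + w^3 - 8w^2 + 60w - 432) + (62w^3 + 372w^2 + 682w + 7812)
  w^4 + w^3 - 8w^2 + 60w - 432 = ((1/62)w - 5/62)(62w^3 + 372w^2 + 682w + 7812) + (11w^2 - 11w + 198)
  62w^3 + 372w^2 + 682w + 7812 = ((62/11)w + 434/11)(11w^2 - 11w + 198) + (0)
Last nonzero remainder: 11w^2 - 11w + 198. Dividing through by 11 gives the monic gcd w^2 - w + 18.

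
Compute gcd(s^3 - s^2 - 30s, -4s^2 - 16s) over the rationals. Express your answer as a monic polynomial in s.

Repeated division with remainder:
  s^3 - s^2 - 30s = (-(1/4)s + 5/4)(-4s^2 - 16s) + (-10s)
  -4s^2 - 16s = ((2/5)s + 8/5)(-10s) + (0)
Last nonzero remainder: -10s. Dividing through by -10 gives the monic gcd s.

s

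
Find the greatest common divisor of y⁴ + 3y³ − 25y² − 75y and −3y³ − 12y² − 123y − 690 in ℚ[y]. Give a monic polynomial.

Apply the Euclidean algorithm:
  y⁴ + 3y³ − 25y² − 75y = (−(1/3)y + 1/3)(−3y³ − 12y² − 123y − 690) + (−62y² − 264y + 230)
  −3y³ − 12y² − 123y − 690 = ((3/62)y − 12/961)(−62y² − 264y + 230) + (−(132066/961)y − 660330/961)
  −62y² − 264y + 230 = ((29791/66033)y − 961/2871)(−(132066/961)y − 660330/961) + (0)
Last nonzero remainder: −(132066/961)y − 660330/961. Dividing through by −132066/961 gives the monic gcd y + 5.

y + 5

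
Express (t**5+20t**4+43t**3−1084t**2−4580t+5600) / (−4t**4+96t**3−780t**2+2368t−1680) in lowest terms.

(−t**3−28t**2−260t−800)/(4t**2−64t+240)

Euclidean algorithm in ℚ[t]:
  t**5+20t**4+43t**3−1084t**2−4580t+5600 = (−(1/4)t−11)(−4t**4+96t**3−780t**2+2368t−1680) + (904t**3−9072t**2+21048t−12880)
  −4t**4+96t**3−780t**2+2368t−1680 = (−(1/226)t+789/12769)(904t**3−9072t**2+21048t−12880) + (−(1612800/12769)t**2+(12902400/12769)t−11289600/12769)
  904t**3−9072t**2+21048t−12880 = (−(1442897/201600)t+293687/20160)(−(1612800/12769)t**2+(12902400/12769)t−11289600/12769) + (0)
Last nonzero remainder: −(1612800/12769)t**2+(12902400/12769)t−11289600/12769. Dividing through by −1612800/12769 gives the monic gcd t**2−8t+7.
Cancel t**2−8t+7 from numerator and denominator to get the reduced form.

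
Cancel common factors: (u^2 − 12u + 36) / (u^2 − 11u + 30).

(u − 6)/(u − 5)

Apply the Euclidean algorithm:
  u^2 − 12u + 36 = (u^2 − 11u + 30) + (−u + 6)
  u^2 − 11u + 30 = (−u + 5)(−u + 6) + (0)
Last nonzero remainder: −u + 6. Dividing through by −1 gives the monic gcd u − 6.
Cancel u − 6 from numerator and denominator to get the reduced form.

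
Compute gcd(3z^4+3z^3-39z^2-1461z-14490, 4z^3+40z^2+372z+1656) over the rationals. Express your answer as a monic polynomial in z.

z^2+4z+69

Repeated division with remainder:
  3z^4+3z^3-39z^2-1461z-14490 = ((3/4)z-27/4)(4z^3+40z^2+372z+1656) + (-48z^2-192z-3312)
  4z^3+40z^2+372z+1656 = (-(1/12)z-1/2)(-48z^2-192z-3312) + (0)
Last nonzero remainder: -48z^2-192z-3312. Dividing through by -48 gives the monic gcd z^2+4z+69.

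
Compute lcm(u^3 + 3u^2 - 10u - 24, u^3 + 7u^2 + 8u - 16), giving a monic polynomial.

By polynomial division,
  u^3 + 3u^2 - 10u - 24 = (u^3 + 7u^2 + 8u - 16) + (-4u^2 - 18u - 8)
  u^3 + 7u^2 + 8u - 16 = (-(1/4)u - 5/8)(-4u^2 - 18u - 8) + (-(21/4)u - 21)
  -4u^2 - 18u - 8 = ((16/21)u + 8/21)(-(21/4)u - 21) + (0)
Last nonzero remainder: -(21/4)u - 21. Dividing through by -21/4 gives the monic gcd u + 4.
Then lcm(f, g) = f·g / gcd(f, g); expanding and making the result monic gives the answer.

u^5 + 6u^4 - 5u^3 - 66u^2 - 32u + 96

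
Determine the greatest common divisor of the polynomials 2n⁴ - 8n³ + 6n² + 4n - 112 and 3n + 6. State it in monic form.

n + 2

Apply the Euclidean algorithm:
  2n⁴ - 8n³ + 6n² + 4n - 112 = ((2/3)n³ - 4n² + 10n - 56/3)(3n + 6) + (0)
Last nonzero remainder: 3n + 6. Dividing through by 3 gives the monic gcd n + 2.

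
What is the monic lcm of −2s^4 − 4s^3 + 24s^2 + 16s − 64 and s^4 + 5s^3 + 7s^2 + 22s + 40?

By polynomial division,
  −2s^4 − 4s^3 + 24s^2 + 16s − 64 = (−2)(s^4 + 5s^3 + 7s^2 + 22s + 40) + (6s^3 + 38s^2 + 60s + 16)
  s^4 + 5s^3 + 7s^2 + 22s + 40 = ((1/6)s − 2/9)(6s^3 + 38s^2 + 60s + 16) + ((49/9)s^2 + (98/3)s + 392/9)
  6s^3 + 38s^2 + 60s + 16 = ((54/49)s + 18/49)((49/9)s^2 + (98/3)s + 392/9) + (0)
Last nonzero remainder: (49/9)s^2 + (98/3)s + 392/9. Dividing through by 49/9 gives the monic gcd s^2 + 6s + 8.
Then lcm(f, g) = f·g / gcd(f, g); expanding and making the result monic gives the answer.

s^6 + s^5 − 9s^4 + 14s^3 − 20s^2 − 72s + 160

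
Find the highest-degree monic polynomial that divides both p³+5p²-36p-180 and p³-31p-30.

p²-p-30

By polynomial division,
  p³+5p²-36p-180 = (p³-31p-30) + (5p²-5p-150)
  p³-31p-30 = ((1/5)p+1/5)(5p²-5p-150) + (0)
Last nonzero remainder: 5p²-5p-150. Dividing through by 5 gives the monic gcd p²-p-30.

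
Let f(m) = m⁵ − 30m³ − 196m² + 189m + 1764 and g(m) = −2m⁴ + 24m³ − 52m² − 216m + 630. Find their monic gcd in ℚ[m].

m³ − 7m² − 9m + 63

Euclidean algorithm in ℚ[m]:
  m⁵ − 30m³ − 196m² + 189m + 1764 = (−(1/2)m − 6)(−2m⁴ + 24m³ − 52m² − 216m + 630) + (88m³ − 616m² − 792m + 5544)
  −2m⁴ + 24m³ − 52m² − 216m + 630 = (−(1/44)m + 5/44)(88m³ − 616m² − 792m + 5544) + (0)
Last nonzero remainder: 88m³ − 616m² − 792m + 5544. Dividing through by 88 gives the monic gcd m³ − 7m² − 9m + 63.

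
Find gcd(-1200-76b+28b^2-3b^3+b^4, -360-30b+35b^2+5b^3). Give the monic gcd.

4+b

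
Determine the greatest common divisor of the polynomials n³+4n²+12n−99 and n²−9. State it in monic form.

Repeated division with remainder:
  n³+4n²+12n−99 = (n+4)(n²−9) + (21n−63)
  n²−9 = ((1/21)n+1/7)(21n−63) + (0)
Last nonzero remainder: 21n−63. Dividing through by 21 gives the monic gcd n−3.

n−3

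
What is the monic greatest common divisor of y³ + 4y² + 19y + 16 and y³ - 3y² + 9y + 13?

y + 1

Euclidean algorithm in ℚ[y]:
  y³ + 4y² + 19y + 16 = (y³ - 3y² + 9y + 13) + (7y² + 10y + 3)
  y³ - 3y² + 9y + 13 = ((1/7)y - 31/49)(7y² + 10y + 3) + ((730/49)y + 730/49)
  7y² + 10y + 3 = ((343/730)y + 147/730)((730/49)y + 730/49) + (0)
Last nonzero remainder: (730/49)y + 730/49. Dividing through by 730/49 gives the monic gcd y + 1.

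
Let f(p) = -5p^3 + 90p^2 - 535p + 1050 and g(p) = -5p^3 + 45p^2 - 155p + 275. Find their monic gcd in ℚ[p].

p - 5

By polynomial division,
  -5p^3 + 90p^2 - 535p + 1050 = (-5p^3 + 45p^2 - 155p + 275) + (45p^2 - 380p + 775)
  -5p^3 + 45p^2 - 155p + 275 = (-(1/9)p + 5/81)(45p^2 - 380p + 775) + (-(3680/81)p + 18400/81)
  45p^2 - 380p + 775 = (-(729/736)p + 2511/736)(-(3680/81)p + 18400/81) + (0)
Last nonzero remainder: -(3680/81)p + 18400/81. Dividing through by -3680/81 gives the monic gcd p - 5.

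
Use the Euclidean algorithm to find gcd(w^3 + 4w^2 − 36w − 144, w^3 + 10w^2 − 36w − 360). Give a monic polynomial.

Euclidean algorithm in ℚ[w]:
  w^3 + 4w^2 − 36w − 144 = (w^3 + 10w^2 − 36w − 360) + (−6w^2 + 216)
  w^3 + 10w^2 − 36w − 360 = (−(1/6)w − 5/3)(−6w^2 + 216) + (0)
Last nonzero remainder: −6w^2 + 216. Dividing through by −6 gives the monic gcd w^2 − 36.

w^2 − 36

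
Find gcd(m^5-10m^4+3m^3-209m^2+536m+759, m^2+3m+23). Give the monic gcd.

m^2+3m+23

Euclidean algorithm in ℚ[m]:
  m^5-10m^4+3m^3-209m^2+536m+759 = (m^3-13m^2+19m+33)(m^2+3m+23) + (0)
The last nonzero remainder m^2+3m+23 is already monic.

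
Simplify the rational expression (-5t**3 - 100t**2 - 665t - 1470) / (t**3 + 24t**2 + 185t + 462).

Euclidean algorithm in ℚ[t]:
  -5t**3 - 100t**2 - 665t - 1470 = (-5)(t**3 + 24t**2 + 185t + 462) + (20t**2 + 260t + 840)
  t**3 + 24t**2 + 185t + 462 = ((1/20)t + 11/20)(20t**2 + 260t + 840) + (0)
Last nonzero remainder: 20t**2 + 260t + 840. Dividing through by 20 gives the monic gcd t**2 + 13t + 42.
Cancel t**2 + 13t + 42 from numerator and denominator to get the reduced form.

(-5t - 35)/(t + 11)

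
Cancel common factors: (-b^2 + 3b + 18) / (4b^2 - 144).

(-b - 3)/(4b + 24)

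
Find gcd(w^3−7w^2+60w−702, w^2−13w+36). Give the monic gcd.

w−9

Euclidean algorithm in ℚ[w]:
  w^3−7w^2+60w−702 = (w+6)(w^2−13w+36) + (102w−918)
  w^2−13w+36 = ((1/102)w−2/51)(102w−918) + (0)
Last nonzero remainder: 102w−918. Dividing through by 102 gives the monic gcd w−9.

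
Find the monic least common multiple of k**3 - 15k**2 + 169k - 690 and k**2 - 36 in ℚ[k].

k**4 - 9k**3 + 79k**2 + 324k - 4140

By polynomial division,
  k**3 - 15k**2 + 169k - 690 = (k - 15)(k**2 - 36) + (205k - 1230)
  k**2 - 36 = ((1/205)k + 6/205)(205k - 1230) + (0)
Last nonzero remainder: 205k - 1230. Dividing through by 205 gives the monic gcd k - 6.
Then lcm(f, g) = f·g / gcd(f, g); expanding and making the result monic gives the answer.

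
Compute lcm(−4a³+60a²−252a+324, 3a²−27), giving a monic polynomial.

a⁴−12a³+18a²+108a−243

By polynomial division,
  −4a³+60a²−252a+324 = (−(4/3)a+20)(3a²−27) + (−288a+864)
  3a²−27 = (−(1/96)a−1/32)(−288a+864) + (0)
Last nonzero remainder: −288a+864. Dividing through by −288 gives the monic gcd a−3.
Then lcm(f, g) = f·g / gcd(f, g); expanding and making the result monic gives the answer.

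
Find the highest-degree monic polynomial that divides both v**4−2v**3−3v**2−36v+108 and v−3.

v−3

Apply the Euclidean algorithm:
  v**4−2v**3−3v**2−36v+108 = (v**3+v**2−36)(v−3) + (0)
The last nonzero remainder v−3 is already monic.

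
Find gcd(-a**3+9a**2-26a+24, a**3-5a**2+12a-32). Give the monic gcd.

a-4

Euclidean algorithm in ℚ[a]:
  -a**3+9a**2-26a+24 = (-1)(a**3-5a**2+12a-32) + (4a**2-14a-8)
  a**3-5a**2+12a-32 = ((1/4)a-3/8)(4a**2-14a-8) + ((35/4)a-35)
  4a**2-14a-8 = ((16/35)a+8/35)((35/4)a-35) + (0)
Last nonzero remainder: (35/4)a-35. Dividing through by 35/4 gives the monic gcd a-4.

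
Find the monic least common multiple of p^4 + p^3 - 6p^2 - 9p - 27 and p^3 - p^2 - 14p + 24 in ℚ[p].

p^6 + 3p^5 - 12p^4 - 29p^3 + 3p^2 + 18p + 216

Repeated division with remainder:
  p^4 + p^3 - 6p^2 - 9p - 27 = (p + 2)(p^3 - p^2 - 14p + 24) + (10p^2 - 5p - 75)
  p^3 - p^2 - 14p + 24 = ((1/10)p - 1/20)(10p^2 - 5p - 75) + (-(27/4)p + 81/4)
  10p^2 - 5p - 75 = (-(40/27)p - 100/27)(-(27/4)p + 81/4) + (0)
Last nonzero remainder: -(27/4)p + 81/4. Dividing through by -27/4 gives the monic gcd p - 3.
Then lcm(f, g) = f·g / gcd(f, g); expanding and making the result monic gives the answer.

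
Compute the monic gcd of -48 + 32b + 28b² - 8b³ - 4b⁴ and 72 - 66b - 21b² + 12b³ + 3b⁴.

Repeated division with remainder:
  -4b⁴ - 8b³ + 28b² + 32b - 48 = (-4/3)(3b⁴ + 12b³ - 21b² - 66b + 72) + (8b³ - 56b + 48)
  3b⁴ + 12b³ - 21b² - 66b + 72 = ((3/8)b + 3/2)(8b³ - 56b + 48) + (0)
Last nonzero remainder: 8b³ - 56b + 48. Dividing through by 8 gives the monic gcd b³ - 7b + 6.

6 - 7b + b³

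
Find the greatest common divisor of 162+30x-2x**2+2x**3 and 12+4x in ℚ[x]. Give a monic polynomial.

Apply the Euclidean algorithm:
  2x**3-2x**2+30x+162 = ((1/2)x**2-2x+27/2)(4x+12) + (0)
Last nonzero remainder: 4x+12. Dividing through by 4 gives the monic gcd x+3.

3+x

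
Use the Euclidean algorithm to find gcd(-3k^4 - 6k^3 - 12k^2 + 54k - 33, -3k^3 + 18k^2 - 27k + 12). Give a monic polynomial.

k^2 - 2k + 1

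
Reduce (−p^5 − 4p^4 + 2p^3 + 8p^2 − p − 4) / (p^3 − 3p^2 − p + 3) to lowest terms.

Repeated division with remainder:
  −p^5 − 4p^4 + 2p^3 + 8p^2 − p − 4 = (−p^2 − 7p − 20)(p^3 − 3p^2 − p + 3) + (−56p^2 + 56)
  p^3 − 3p^2 − p + 3 = (−(1/56)p + 3/56)(−56p^2 + 56) + (0)
Last nonzero remainder: −56p^2 + 56. Dividing through by −56 gives the monic gcd p^2 − 1.
Cancel p^2 − 1 from numerator and denominator to get the reduced form.

(−p^3 − 4p^2 + p + 4)/(p − 3)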